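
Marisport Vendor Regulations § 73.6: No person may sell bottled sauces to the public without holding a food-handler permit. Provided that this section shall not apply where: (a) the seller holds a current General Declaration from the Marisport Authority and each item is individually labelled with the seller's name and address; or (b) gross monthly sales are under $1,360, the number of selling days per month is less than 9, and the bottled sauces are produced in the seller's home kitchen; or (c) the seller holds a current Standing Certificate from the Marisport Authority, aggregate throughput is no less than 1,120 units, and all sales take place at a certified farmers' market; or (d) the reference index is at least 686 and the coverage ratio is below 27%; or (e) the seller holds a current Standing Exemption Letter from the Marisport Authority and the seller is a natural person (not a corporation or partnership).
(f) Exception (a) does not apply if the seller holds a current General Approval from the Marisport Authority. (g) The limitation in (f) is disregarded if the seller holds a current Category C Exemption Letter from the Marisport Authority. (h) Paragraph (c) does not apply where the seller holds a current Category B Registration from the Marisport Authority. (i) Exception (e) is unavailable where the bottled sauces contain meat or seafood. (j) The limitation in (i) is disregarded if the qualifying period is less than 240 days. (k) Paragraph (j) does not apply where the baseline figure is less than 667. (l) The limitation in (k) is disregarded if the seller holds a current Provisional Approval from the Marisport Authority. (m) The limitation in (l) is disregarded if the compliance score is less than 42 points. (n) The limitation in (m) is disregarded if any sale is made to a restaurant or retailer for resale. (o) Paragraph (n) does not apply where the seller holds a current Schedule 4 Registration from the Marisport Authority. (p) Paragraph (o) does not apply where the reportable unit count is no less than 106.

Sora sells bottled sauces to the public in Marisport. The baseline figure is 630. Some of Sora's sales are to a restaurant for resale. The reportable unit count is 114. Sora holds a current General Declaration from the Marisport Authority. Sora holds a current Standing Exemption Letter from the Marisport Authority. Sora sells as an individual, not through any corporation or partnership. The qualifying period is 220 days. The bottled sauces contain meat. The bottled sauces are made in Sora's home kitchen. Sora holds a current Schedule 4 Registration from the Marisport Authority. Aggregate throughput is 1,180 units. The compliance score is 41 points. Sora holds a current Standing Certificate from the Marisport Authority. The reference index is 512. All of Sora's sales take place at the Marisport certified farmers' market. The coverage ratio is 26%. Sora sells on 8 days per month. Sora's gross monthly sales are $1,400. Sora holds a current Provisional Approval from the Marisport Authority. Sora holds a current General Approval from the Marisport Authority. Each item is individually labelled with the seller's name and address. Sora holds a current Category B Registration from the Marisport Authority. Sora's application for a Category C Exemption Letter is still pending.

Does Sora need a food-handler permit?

All of (a)'s requirements are met (a current General Declaration is held; items are individually labelled). But: (f) applies — a current General Approval is held. (g) does not operate here (the Category C Exemption Letter is not current), so (f) stands. Exception (a) does not apply.
Exception (b) does not apply: gross monthly sales are $1,400, not under $1,360.
Exception (c) is satisfied on its face — a current Standing Certificate is held; aggregate throughput is 1,180 units, meeting the 1,120 units threshold; all sales are at a certified farmers' market. However, paragraph (h) must be considered: (h) operates against (c): a current Category B Registration is held. (c) is therefore removed.
Exception (d) does not apply: the reference index is 512, short of 686.
Exception (e)'s conditions are all satisfied: a current Standing Exemption Letter is held; the seller is a natural person. Under paragraphs (i)–(p): (i) is engaged (the bottled sauces contain meat), but is displaced by (j): (j) operates against (i): the qualifying period is 220 days, less than the 240 days limit. (k) would limit (j) — the baseline figure is 630, less than the 667 limit — but (l) sets (k) aside: (l) operates against (k): a current Provisional Approval is held. (m) would limit (l) — the compliance score is 41 points, less than the 42 points limit — but (n) sets (m) aside: (n) is triggered — some sales are to a restaurant for resale. (o) would limit (n) — a current Schedule 4 Registration is held — but (p) sets (o) aside: (p) operates — the reportable unit count is 114, meeting the 106 threshold. So (e) applies.

No — exception (e) applies; Sora is not required to hold a food-handler permit.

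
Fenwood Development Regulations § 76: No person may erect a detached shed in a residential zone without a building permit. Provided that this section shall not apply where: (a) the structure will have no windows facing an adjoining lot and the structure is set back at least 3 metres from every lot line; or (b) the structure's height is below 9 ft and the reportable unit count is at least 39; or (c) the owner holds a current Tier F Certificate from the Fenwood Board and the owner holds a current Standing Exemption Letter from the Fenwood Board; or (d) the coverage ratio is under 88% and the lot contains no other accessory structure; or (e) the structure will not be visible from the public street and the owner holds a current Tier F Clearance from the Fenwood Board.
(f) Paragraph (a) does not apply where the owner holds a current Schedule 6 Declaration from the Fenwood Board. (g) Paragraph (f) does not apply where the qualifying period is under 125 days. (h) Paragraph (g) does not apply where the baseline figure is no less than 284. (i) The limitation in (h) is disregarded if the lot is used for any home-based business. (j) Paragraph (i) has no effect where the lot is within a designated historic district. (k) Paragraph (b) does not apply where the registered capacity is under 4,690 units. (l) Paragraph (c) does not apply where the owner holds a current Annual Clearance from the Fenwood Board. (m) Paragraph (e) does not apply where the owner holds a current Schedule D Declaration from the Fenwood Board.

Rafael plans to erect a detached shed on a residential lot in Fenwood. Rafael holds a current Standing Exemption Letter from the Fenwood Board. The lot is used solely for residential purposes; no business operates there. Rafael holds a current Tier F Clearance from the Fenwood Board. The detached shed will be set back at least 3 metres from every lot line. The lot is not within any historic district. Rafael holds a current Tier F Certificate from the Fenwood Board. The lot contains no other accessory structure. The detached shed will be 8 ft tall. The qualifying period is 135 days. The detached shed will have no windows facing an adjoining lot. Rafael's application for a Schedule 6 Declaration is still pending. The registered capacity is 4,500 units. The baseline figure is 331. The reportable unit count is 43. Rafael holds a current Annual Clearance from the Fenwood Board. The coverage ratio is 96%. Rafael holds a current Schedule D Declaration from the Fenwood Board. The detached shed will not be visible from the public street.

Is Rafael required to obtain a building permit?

No — exception (a) applies; Rafael does not need a building permit.

All of (a)'s requirements are met (no windows face an adjoining lot; the setback is at least 3 m on every side). Considering the limiting provisions: (f), which would limit (a), does not operate here: no current Schedule 6 Declaration is held. (a) remains available.
Exception (b)'s conditions are all satisfied: the structure's height is 8 ft, below the 9 ft limit; the reportable unit count is 43, meeting the 39 threshold. But applying paragraph (k): (k) operates against (b): the registered capacity is 4,500 units, under the 4,690 units limit. Exception (b) does not apply.
All of (c)'s requirements are met (a current Tier F Certificate is held; a current Standing Exemption Letter is held). Turning to paragraph (l): (l) operates against (c): a current Annual Clearance is held. Exception (c) does not apply.
Exception (d) requires that the coverage ratio is under 88%; but the coverage ratio is 96%, not under 88%, so (d) is unavailable.
Exception (e) is satisfied on its face — the structure will not be visible from the street; a current Tier F Clearance is held. But: (m) operates against (e): a current Schedule D Declaration is held. (e) is therefore removed.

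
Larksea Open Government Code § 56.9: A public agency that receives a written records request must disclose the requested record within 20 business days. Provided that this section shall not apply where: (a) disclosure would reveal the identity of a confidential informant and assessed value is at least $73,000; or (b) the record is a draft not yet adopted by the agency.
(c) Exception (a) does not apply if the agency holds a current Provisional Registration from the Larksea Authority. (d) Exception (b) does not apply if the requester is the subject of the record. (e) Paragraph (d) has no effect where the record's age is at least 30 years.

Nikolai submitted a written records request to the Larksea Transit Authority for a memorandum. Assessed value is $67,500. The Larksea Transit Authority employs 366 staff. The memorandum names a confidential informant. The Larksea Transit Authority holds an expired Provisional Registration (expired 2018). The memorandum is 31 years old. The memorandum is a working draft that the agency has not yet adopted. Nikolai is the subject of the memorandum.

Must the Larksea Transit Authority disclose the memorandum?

Exception (a) fails — assessed value is $67,500, short of $73,000.
Exception (b): the memorandum is an unadopted draft — every condition holds. Considering the limiting provisions: (d) would limit (b) — Nikolai is the subject of the memorandum — but (e) sets (d) aside: (e) operates against (d): the record's age is 31 years, meeting the 30 years threshold. Exception (b) stands.

No — exception (b) applies; the Larksea Transit Authority is not required to disclose the memorandum.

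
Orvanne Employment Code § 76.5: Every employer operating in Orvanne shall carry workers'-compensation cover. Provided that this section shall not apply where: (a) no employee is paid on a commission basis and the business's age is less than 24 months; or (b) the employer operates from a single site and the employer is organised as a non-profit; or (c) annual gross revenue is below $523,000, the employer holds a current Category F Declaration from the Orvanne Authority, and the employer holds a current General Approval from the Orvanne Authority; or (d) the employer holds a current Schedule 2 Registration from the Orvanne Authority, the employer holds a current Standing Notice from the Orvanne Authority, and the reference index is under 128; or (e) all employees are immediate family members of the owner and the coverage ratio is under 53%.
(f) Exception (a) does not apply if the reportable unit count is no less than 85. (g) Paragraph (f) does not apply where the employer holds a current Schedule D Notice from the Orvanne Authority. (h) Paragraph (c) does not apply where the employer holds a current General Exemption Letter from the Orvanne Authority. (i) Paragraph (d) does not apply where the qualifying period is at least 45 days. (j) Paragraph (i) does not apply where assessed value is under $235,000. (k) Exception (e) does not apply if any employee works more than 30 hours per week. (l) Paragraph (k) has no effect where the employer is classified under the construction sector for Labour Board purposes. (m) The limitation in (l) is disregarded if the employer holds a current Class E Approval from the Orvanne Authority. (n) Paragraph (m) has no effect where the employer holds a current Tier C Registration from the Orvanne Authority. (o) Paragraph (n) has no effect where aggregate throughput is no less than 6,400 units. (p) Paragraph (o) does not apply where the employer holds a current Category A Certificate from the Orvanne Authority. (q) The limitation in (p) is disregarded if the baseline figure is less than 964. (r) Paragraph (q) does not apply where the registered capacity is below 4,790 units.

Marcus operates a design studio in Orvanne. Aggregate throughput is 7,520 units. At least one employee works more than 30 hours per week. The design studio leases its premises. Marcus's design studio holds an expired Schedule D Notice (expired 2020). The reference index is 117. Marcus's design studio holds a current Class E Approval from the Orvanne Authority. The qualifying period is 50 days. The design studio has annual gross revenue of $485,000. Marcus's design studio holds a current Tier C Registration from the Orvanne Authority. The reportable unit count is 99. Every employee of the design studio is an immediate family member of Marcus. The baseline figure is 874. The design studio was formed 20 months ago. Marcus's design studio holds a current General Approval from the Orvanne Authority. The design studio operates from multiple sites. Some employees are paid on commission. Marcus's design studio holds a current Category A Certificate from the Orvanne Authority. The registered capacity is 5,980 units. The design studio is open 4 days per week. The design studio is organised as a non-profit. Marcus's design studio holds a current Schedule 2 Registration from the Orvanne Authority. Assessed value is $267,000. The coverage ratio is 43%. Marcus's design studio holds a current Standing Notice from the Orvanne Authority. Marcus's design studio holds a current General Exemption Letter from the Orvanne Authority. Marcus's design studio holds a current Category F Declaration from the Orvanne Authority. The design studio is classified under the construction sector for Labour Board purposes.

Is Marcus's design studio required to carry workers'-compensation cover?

Yes — Marcus's design studio must carry workers'-compensation cover.

Exception (a) does not apply: some employees are paid on commission.
Exception (b) does not apply: the employer operates from multiple sites.
All of (c)'s requirements are met (annual gross revenue is $485,000, below the $523,000 limit; a current Category F Declaration is held; a current General Approval is held). But applying paragraph (h): (h) applies — a current General Exemption Letter is held. So (c) is unavailable.
All of (d)'s requirements are met (a current Schedule 2 Registration is held; a current Standing Notice is held; the reference index is 117, under the 128 limit). But: (i) operates against (d): the qualifying period is 50 days, meeting the 45 days threshold. (j) does not operate here (assessed value is $267,000, not under $235,000), so (i) stands. (d) is therefore removed.
All of (e)'s requirements are met (every employee is an immediate family member; the coverage ratio is 43%, under the 53% limit). But: (k) operates against (e): at least one employee exceeds 30 hours/week. (l) is engaged (the design studio is classified under the construction sector), but is overridden by (m): (m) operates against (l): a current Class E Approval is held. (n) is engaged (a current Tier C Registration is held), but is itself disapplied by (o): (o) operates against (n): aggregate throughput is 7,520 units, meeting the 6,400 units threshold. (p) operates (a current Category A Certificate is held), but is displaced by (q): (q) is engaged — the baseline figure is 874, less than the 964 limit. (r), which would lift (q), is inapplicable — the registered capacity is 5,980 units, not below 4,790 units. (e) is therefore removed.
No exception displaces § 76.5.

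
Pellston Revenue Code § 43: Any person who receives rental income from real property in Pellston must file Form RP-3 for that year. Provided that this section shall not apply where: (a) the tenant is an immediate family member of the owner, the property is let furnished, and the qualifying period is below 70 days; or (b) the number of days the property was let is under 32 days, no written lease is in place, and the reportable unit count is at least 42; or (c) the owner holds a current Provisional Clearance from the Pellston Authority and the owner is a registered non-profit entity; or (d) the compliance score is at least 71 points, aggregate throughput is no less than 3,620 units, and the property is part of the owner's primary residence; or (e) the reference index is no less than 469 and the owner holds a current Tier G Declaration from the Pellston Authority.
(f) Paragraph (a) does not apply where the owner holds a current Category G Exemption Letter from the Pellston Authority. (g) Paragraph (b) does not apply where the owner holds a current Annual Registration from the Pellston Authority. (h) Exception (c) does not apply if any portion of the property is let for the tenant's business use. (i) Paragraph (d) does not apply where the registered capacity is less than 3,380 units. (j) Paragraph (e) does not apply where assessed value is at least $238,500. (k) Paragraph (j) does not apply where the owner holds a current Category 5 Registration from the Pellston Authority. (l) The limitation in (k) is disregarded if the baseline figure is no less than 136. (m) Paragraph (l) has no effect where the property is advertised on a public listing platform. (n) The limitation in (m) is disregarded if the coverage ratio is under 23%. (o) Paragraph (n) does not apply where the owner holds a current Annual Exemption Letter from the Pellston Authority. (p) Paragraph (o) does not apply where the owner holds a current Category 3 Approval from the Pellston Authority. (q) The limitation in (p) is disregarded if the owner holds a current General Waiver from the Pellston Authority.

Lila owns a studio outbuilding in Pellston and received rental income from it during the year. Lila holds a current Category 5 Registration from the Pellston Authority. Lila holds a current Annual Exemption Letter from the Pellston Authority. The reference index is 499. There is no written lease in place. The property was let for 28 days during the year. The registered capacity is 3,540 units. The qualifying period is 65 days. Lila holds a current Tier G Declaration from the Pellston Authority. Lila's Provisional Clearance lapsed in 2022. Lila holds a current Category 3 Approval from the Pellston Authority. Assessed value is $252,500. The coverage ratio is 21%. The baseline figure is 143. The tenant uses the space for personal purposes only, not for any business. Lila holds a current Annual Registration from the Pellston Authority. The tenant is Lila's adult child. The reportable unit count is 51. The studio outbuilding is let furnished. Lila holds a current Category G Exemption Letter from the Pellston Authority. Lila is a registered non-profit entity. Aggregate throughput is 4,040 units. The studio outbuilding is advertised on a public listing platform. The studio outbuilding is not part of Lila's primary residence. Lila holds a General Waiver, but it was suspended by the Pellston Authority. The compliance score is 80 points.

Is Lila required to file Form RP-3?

Yes — Lila must file Form RP-3.

All of (a)'s requirements are met (the tenant is an immediate family member; the property is let furnished; the qualifying period is 65 days, below the 70 days limit). However, paragraph (f) must be considered: (f) is engaged — a current Category G Exemption Letter is held. Exception (a) does not apply.
Exception (b): the number of days the property was let is 28 days, under the 32 days limit; there is no written lease; the reportable unit count is 51, meeting the 42 threshold — every condition holds. However, paragraph (g) must be considered: (g) operates against (b): a current Annual Registration is held. (b) is therefore removed.
Exception (c) does not apply: the Provisional Clearance is not current.
Exception (d) does not apply: the studio outbuilding is not part of the primary residence.
Exception (e) is satisfied on its face — the reference index is 499, meeting the 469 threshold; a current Tier G Declaration is held. Turning to paragraphs (j)–(q): (j) operates — assessed value is $252,500, meeting the $238,500 threshold. (k) would limit (j) — a current Category 5 Registration is held — but (l) sets (k) aside: (l) operates — the baseline figure is 143, meeting the 136 threshold. (m) is triggered (the property is publicly advertised), but yields to (n): (n) operates against (m): the coverage ratio is 21%, under the 23% limit. (o) is engaged (a current Annual Exemption Letter is held), but is displaced by (p): (p) is triggered — a current Category 3 Approval is held. (q), which would lift (p), does not operate here — the General Waiver is not current. Exception (e) does not apply.
No exception displaces § 43.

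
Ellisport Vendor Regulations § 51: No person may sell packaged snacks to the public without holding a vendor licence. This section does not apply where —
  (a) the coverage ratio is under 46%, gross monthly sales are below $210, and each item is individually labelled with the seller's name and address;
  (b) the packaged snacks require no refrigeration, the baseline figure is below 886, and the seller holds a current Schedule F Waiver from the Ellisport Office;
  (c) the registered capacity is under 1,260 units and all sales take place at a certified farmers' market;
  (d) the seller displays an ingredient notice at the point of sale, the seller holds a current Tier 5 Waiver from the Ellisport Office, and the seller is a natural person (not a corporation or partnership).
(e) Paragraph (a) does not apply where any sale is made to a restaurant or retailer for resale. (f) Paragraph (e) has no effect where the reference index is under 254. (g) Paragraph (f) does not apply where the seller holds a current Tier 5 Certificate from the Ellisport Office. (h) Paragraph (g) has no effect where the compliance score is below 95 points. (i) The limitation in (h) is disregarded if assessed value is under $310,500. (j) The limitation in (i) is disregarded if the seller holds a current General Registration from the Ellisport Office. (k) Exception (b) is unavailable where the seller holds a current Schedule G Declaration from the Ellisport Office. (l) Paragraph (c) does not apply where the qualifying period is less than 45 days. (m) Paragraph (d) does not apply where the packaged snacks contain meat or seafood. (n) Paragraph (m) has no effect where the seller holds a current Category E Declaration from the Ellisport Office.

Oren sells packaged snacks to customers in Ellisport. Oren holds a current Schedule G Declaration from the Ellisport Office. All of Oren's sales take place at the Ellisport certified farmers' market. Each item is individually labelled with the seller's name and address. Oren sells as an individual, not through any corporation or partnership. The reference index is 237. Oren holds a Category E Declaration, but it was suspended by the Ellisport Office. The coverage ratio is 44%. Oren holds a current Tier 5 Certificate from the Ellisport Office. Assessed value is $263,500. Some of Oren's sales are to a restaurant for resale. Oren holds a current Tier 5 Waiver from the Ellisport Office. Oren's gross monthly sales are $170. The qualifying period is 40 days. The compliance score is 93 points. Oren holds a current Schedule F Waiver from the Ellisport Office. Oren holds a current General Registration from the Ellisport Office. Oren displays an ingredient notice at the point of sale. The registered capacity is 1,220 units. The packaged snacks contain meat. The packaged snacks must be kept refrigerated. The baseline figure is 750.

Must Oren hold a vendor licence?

No — exception (a) applies; Oren is not required to hold a vendor licence.

Exception (a)'s conditions are all satisfied: the coverage ratio is 44%, under the 46% limit; gross monthly sales are $170, below the $210 limit; items are individually labelled. Under paragraphs (e)–(j): (e) would limit (a) — some sales are to a restaurant for resale — but (f) sets (e) aside: (f) operates against (e): the reference index is 237, under the 254 limit. (g) would limit (f) — a current Tier 5 Certificate is held — but (h) sets (g) aside: (h) operates against (g): the compliance score is 93 points, below the 95 points limit. (i) would limit (h) — assessed value is $263,500, under the $310,500 limit — but (j) sets (i) aside: (j) applies — a current General Registration is held. (a) remains available.
Exception (b) fails — the packaged snacks require refrigeration.
Exception (c) is satisfied on its face — the registered capacity is 1,220 units, under the 1,260 units limit; all sales are at a certified farmers' market. However, paragraph (l) must be considered: (l) operates — the qualifying period is 40 days, less than the 45 days limit. Exception (c) does not apply.
All of (d)'s requirements are met (an ingredient notice is displayed; a current Tier 5 Waiver is held; the seller is a natural person). But: (m) operates — the packaged snacks contain meat. (n), which would lift (m), is not triggered — there is no Category E Declaration in force. Exception (d) does not apply.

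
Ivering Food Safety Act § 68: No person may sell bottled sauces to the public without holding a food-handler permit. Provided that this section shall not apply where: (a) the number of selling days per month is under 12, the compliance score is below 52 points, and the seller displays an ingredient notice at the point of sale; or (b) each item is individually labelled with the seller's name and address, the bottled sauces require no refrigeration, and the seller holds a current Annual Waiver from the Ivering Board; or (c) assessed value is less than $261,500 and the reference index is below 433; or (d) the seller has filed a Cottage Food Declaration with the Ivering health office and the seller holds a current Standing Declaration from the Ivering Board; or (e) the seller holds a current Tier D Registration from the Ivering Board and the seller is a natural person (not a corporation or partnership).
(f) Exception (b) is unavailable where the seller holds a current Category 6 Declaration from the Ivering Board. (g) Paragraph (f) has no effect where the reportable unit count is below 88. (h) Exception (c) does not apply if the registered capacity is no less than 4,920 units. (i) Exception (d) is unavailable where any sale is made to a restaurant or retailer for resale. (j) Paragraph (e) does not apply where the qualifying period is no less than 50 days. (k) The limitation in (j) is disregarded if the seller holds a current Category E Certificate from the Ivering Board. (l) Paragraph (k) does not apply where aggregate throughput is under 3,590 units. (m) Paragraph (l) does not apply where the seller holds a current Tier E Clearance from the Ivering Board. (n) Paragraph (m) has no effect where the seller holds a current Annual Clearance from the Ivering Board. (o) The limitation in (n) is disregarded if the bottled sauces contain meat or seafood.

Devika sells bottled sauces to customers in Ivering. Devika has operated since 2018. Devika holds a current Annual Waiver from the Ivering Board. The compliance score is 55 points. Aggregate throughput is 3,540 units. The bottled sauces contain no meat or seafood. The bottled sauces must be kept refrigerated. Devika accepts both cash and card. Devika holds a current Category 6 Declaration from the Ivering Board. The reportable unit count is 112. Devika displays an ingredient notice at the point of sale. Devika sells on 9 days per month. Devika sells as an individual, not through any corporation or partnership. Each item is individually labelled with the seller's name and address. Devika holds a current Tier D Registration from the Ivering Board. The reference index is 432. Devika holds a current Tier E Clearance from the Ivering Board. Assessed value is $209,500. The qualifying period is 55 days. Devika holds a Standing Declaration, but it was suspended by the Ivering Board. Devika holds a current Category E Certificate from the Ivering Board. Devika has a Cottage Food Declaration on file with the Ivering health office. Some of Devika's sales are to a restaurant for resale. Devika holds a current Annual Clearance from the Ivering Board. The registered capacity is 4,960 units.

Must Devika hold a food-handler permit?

Exception (a) requires that the compliance score is below 52 points; but the compliance score is 55 points, not below 52 points, so (a) is unavailable.
Exception (b) fails — the bottled sauces require refrigeration.
Exception (c): assessed value is $209,500, less than the $261,500 limit; the reference index is 432, below the 433 limit — every condition holds. However, paragraph (h) must be considered: (h) operates against (c): the registered capacity is 4,960 units, meeting the 4,920 units threshold. So (c) is unavailable.
Exception (d) fails — no current Standing Declaration is held.
All of (e)'s requirements are met (a current Tier D Registration is held; the seller is a natural person). Turning to paragraphs (j)–(o): (j) operates against (e): the qualifying period is 55 days, meeting the 50 days threshold. (k) would limit (j) — a current Category E Certificate is held — but (l) sets (k) aside: (l) operates against (k): aggregate throughput is 3,540 units, under the 3,590 units limit. (m) is triggered (a current Tier E Clearance is held), but is overridden by (n): (n) is engaged — a current Annual Clearance is held. (o) does not operate here (the bottled sauces contain no meat or seafood), so (n) stands. Exception (e) does not apply.
None of the exceptions is available; § 68 applies in full.

Yes — Devika must hold a food-handler permit.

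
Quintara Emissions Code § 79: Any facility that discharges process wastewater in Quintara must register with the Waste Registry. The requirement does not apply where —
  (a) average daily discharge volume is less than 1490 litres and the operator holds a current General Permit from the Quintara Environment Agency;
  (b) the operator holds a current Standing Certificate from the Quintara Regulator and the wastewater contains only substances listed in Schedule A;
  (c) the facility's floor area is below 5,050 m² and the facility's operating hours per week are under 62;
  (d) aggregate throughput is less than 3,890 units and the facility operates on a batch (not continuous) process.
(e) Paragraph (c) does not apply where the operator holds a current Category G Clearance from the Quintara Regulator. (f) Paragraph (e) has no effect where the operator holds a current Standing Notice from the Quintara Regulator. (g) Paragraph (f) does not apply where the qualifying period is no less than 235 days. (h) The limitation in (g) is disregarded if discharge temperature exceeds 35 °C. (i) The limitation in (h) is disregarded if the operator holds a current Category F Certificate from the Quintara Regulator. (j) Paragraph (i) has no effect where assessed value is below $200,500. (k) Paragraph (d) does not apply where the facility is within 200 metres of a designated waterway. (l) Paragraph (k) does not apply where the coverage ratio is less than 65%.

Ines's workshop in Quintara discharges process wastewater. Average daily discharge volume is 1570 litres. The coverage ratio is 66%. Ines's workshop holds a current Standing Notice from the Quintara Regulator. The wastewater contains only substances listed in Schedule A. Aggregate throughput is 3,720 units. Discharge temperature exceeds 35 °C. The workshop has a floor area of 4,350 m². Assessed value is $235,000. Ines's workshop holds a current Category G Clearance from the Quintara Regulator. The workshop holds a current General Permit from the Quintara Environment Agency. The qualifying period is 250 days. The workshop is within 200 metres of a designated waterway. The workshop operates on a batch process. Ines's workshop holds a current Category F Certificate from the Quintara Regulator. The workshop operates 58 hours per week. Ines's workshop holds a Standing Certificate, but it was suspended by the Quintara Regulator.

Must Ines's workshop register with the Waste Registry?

Yes — Ines's workshop must register with the Waste Registry.

Exception (a) does not apply: average daily discharge volume is 1570 litres, not less than 1490 litres.
Exception (b) fails — no current Standing Certificate is held.
All of (c)'s requirements are met (the facility's floor area is 4,350 m², below the 5,050 m² limit; the facility's operating hours per week are 58, under the 62 limit). But: (e) operates against (c): a current Category G Clearance is held. (f) would limit (e) — a current Standing Notice is held — but (g) sets (f) aside: (g) is engaged — the qualifying period is 250 days, meeting the 235 days threshold. (h) would limit (g) — discharge temperature exceeds 35 °C — but (i) sets (h) aside: (i) operates against (h): a current Category F Certificate is held. (j) is not triggered (assessed value is $235,000, not below $200,500), so (i) stands. (c) is therefore removed.
Exception (d)'s conditions are all satisfied: aggregate throughput is 3,720 units, less than the 3,890 units limit; the facility operates on a batch process. Turning to paragraphs (k)–(l): (k) operates — the workshop is within 200 m of a designated waterway. (l), which would lift (k), is not engaged — the coverage ratio is 66%, not less than 65%. (d) is therefore removed.
No exception is made out. Ines's workshop falls within the general rule.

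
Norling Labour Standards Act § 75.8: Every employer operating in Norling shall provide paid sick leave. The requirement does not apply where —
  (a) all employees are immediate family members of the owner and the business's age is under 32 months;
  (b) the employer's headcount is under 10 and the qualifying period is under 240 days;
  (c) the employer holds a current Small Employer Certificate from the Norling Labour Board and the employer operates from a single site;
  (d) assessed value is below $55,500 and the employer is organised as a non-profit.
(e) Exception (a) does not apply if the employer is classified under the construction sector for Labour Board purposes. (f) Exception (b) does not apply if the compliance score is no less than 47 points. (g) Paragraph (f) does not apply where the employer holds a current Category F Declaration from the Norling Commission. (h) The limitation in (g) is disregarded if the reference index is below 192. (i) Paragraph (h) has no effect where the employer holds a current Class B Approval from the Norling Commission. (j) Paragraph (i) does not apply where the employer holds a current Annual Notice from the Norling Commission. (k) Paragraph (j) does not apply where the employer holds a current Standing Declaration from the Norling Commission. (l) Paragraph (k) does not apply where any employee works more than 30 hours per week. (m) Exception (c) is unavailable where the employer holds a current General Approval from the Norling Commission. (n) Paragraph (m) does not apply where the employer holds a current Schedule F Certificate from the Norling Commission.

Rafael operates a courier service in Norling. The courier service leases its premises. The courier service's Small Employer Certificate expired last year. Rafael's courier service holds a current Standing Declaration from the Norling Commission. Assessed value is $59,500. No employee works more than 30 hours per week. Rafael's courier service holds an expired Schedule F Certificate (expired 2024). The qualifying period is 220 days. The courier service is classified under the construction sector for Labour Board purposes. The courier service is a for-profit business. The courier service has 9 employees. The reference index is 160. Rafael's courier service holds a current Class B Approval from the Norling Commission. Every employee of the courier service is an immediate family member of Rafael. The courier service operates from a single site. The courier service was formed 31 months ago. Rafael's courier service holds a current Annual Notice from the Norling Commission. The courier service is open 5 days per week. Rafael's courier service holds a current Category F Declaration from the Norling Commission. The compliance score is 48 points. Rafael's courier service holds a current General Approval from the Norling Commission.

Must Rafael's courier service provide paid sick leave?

No — exception (b) applies; Rafael's courier service is not required to provide paid sick leave.

Exception (a) is satisfied on its face — every employee is an immediate family member; the business's age is 31 months, under the 32 months limit. Turning to paragraph (e): (e) operates — the courier service is classified under the construction sector. (a) is therefore removed.
Exception (b)'s conditions are all satisfied: the employer's headcount is 9, under the 10 limit; the qualifying period is 220 days, under the 240 days limit. Under paragraphs (f)–(l): (f) applies (the compliance score is 48 points, meeting the 47 points threshold), but yields to (g): (g) is triggered — a current Category F Declaration is held. (h) operates (the reference index is 160, below the 192 limit), but is itself disapplied by (i): (i) is triggered — a current Class B Approval is held. (j) would limit (i) — a current Annual Notice is held — but (k) sets (j) aside: (k) operates — a current Standing Declaration is held. (l), which would lift (k), is not engaged — no employee exceeds 30 hours/week. (b) remains available.
Exception (c) requires that the employer holds a current Small Employer Certificate from the Norling Labour Board; but the Small Employer Certificate has expired, so (c) is unavailable.
Exception (d) requires that assessed value is below $55,500; but assessed value is $59,500, not below $55,500, so (d) is unavailable.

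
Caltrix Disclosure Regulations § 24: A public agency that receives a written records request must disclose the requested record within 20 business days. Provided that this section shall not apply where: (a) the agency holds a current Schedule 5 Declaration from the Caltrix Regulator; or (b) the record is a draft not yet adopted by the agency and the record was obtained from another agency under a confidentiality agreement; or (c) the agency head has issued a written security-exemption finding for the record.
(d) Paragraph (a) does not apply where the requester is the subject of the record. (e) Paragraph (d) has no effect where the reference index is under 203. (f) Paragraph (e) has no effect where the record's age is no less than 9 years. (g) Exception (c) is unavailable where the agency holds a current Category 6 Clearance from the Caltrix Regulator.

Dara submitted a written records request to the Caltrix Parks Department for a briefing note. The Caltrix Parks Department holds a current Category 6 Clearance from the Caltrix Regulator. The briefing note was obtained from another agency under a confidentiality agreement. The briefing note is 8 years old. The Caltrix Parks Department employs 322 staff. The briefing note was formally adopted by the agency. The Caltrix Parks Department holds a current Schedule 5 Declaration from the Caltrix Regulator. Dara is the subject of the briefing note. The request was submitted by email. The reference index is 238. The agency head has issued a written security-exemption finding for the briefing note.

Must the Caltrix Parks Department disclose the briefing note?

Yes — the Caltrix Parks Department must disclose the briefing note.

Exception (a): a current Schedule 5 Declaration is held — every condition holds. Turning to paragraphs (d)–(f): (d) applies — Dara is the subject of the briefing note. (e) is not engaged (the reference index is 238, not under 203), so (d) stands. (a) is therefore removed.
Exception (b) does not apply: the briefing note has been formally adopted.
All of (c)'s requirements are met (a written security-exemption finding has been issued). Turning to paragraph (g): (g) is engaged — a current Category 6 Clearance is held. Exception (c) does not apply.
None of the exceptions is available; § 24 applies in full.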